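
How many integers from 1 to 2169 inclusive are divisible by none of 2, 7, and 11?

845

By inclusion-exclusion,
floor(2169/2) + floor(2169/7) + floor(2169/11) − floor(2169/14) − floor(2169/22) − floor(2169/77) + floor(2169/154) = 1084 + 309 + 197 − 154 − 98 − 28 + 14 = 1324
2169 − 1324 = 845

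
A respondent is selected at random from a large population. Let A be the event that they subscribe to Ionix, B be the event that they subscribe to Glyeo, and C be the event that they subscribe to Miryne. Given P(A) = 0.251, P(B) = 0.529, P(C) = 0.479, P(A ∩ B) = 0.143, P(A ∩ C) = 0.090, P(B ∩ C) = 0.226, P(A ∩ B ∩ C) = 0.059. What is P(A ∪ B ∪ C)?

0.859

P(A ∪ B ∪ C) = 0.251 + 0.529 + 0.479 − 0.143 − 0.090 − 0.226 + 0.059 = 0.859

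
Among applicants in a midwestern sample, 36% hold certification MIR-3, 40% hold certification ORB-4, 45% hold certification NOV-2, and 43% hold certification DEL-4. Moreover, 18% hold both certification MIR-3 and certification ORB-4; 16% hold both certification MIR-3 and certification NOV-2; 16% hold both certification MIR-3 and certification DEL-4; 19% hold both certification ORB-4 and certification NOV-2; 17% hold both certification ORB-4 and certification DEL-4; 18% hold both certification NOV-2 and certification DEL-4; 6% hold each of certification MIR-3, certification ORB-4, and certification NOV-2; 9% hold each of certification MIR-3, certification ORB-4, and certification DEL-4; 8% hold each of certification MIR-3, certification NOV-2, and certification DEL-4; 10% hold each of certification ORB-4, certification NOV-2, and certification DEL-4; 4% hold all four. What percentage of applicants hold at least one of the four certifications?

89%

Apply inclusion-exclusion:
P(≥1) = 36 + 40 + 45 + 43 − 18 − 16 − 16 − 19 − 17 − 18 + 6 + 9 + 8 + 10 − 4 = 89%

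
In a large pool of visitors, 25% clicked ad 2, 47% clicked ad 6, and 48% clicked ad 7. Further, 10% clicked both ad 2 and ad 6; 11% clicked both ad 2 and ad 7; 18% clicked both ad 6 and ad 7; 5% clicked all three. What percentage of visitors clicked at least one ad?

86%

Using inclusion–exclusion:
P(at least one) = 25 + 47 + 48 − 10 − 11 − 18 + 5 = 86%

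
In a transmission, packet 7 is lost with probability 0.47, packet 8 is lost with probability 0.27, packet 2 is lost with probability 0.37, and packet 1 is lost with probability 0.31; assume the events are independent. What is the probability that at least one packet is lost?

P(none) = (1 − 0.47) × (1 − 0.27) × (1 − 0.37) × (1 − 0.31) = 0.53 × 0.73 × 0.63 × 0.69 = 0.16818543
P(at least one) = 1 − 0.16818543 = 0.83181457

0.83181457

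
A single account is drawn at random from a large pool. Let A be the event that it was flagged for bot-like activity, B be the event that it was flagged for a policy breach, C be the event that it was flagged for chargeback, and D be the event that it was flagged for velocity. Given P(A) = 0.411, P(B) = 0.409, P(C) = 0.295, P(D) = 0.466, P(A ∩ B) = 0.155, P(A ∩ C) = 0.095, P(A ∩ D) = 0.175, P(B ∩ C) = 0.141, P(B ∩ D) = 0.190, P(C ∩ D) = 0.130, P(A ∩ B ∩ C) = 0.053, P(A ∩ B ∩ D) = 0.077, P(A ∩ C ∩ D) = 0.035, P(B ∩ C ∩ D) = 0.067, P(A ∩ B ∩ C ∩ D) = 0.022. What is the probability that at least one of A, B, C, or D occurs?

P(A ∪ B ∪ C ∪ D) = 0.411 + 0.409 + 0.295 + 0.466 − 0.155 − 0.095 − 0.175 − 0.141 − 0.190 − 0.130 + 0.053 + 0.077 + 0.035 + 0.067 − 0.022 = 0.905

0.905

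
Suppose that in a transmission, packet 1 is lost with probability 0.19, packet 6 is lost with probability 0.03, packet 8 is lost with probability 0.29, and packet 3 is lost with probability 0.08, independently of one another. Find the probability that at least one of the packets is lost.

Independence gives P(none) = ∏(1 − pᵢ).
P(none) = (1 − 0.19) × (1 − 0.03) × (1 − 0.29) × (1 − 0.08) = 0.81 × 0.97 × 0.71 × 0.92 = 0.51321924
P(at least one) = 1 − 0.51321924 = 0.48678076

0.48678076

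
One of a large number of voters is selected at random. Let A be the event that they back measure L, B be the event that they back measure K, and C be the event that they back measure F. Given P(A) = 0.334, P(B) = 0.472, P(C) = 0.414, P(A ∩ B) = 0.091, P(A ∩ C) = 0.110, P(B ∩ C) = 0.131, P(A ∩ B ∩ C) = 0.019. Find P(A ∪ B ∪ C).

Using inclusion–exclusion:
P(A ∪ B ∪ C) = 0.334 + 0.472 + 0.414 − 0.091 − 0.110 − 0.131 + 0.019 = 0.907

0.907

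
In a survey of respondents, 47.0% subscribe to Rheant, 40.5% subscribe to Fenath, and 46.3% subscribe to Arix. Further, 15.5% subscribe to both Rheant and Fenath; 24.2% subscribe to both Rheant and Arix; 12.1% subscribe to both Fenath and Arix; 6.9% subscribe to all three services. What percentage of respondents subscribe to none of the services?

By inclusion–exclusion:
P(union) = 47.0 + 40.5 + 46.3 − 15.5 − 24.2 − 12.1 + 6.9 = 88.9%
P(none) = 100% − 88.9% = 11.1%

11.1%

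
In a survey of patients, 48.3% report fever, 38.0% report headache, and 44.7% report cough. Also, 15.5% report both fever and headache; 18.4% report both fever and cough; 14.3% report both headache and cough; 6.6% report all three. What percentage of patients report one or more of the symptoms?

P(at least one) = 48.3 + 38.0 + 44.7 − 15.5 − 18.4 − 14.3 + 6.6 = 89.4%

89.4%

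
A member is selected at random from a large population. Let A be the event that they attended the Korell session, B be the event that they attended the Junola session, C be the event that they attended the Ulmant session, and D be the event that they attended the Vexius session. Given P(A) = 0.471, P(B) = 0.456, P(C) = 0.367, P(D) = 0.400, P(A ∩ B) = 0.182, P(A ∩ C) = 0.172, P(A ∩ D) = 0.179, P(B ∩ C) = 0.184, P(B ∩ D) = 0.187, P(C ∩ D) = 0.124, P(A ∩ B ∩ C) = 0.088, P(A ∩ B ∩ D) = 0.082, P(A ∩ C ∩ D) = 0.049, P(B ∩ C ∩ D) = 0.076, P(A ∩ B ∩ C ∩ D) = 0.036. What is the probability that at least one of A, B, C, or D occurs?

0.925

By inclusion–exclusion:
P(A ∪ B ∪ C ∪ D) = 0.471 + 0.456 + 0.367 + 0.400 − 0.182 − 0.172 − 0.179 − 0.184 − 0.187 − 0.124 + 0.088 + 0.082 + 0.049 + 0.076 − 0.036 = 0.925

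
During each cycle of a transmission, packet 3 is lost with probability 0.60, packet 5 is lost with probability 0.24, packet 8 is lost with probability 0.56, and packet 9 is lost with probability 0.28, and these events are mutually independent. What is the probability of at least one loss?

0.9036928

P(none) = (1 − 0.60) × (1 − 0.24) × (1 − 0.56) × (1 − 0.28) = 0.40 × 0.76 × 0.44 × 0.72 = 0.0963072
P(at least one) = 1 − 0.0963072 = 0.9036928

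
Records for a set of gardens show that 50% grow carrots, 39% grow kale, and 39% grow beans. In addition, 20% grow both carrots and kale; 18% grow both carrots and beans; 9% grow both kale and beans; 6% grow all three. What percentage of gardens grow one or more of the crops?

P(≥1) = 50 + 39 + 39 − 20 − 18 − 9 + 6 = 87%

87%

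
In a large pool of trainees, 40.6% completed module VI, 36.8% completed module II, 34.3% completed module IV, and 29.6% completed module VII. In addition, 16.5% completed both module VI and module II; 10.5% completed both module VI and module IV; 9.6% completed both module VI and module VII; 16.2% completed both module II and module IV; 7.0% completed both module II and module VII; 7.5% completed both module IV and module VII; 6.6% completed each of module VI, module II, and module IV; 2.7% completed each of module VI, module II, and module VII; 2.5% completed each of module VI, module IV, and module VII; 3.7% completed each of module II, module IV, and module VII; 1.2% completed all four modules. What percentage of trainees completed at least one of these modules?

P(union) = 40.6 + 36.8 + 34.3 + 29.6 − 16.5 − 10.5 − 9.6 − 16.2 − 7.0 − 7.5 + 6.6 + 2.7 + 2.5 + 3.7 − 1.2 = 88.3%

88.3%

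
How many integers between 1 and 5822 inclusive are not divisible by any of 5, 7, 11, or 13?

3350

floor(5822/5) + floor(5822/7) + floor(5822/11) + floor(5822/13) − floor(5822/35) − floor(5822/55) − floor(5822/65) − floor(5822/77) − floor(5822/91) − floor(5822/143) + floor(5822/385) + floor(5822/455) + floor(5822/715) + floor(5822/1001) − floor(5822/5005) = 1164 + 831 + 529 + 447 − 166 − 105 − 89 − 75 − 63 − 40 + 15 + 12 + 8 + 5 − 1 = 2472
5822 − 2472 = 3350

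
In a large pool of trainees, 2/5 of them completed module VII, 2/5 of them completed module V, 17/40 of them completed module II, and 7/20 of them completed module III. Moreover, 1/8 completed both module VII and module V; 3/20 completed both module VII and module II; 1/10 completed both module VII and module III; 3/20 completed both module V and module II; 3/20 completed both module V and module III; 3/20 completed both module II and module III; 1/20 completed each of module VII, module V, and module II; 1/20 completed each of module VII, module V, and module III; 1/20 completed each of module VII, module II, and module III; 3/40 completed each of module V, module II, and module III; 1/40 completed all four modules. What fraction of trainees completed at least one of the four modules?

Using inclusion–exclusion:
P(union) = 2/5 + 2/5 + 17/40 + 7/20 − 1/8 − 3/20 − 1/10 − 3/20 − 3/20 − 3/20 + 1/20 + 1/20 + 1/20 + 3/40 − 1/40 = 19/20

19/20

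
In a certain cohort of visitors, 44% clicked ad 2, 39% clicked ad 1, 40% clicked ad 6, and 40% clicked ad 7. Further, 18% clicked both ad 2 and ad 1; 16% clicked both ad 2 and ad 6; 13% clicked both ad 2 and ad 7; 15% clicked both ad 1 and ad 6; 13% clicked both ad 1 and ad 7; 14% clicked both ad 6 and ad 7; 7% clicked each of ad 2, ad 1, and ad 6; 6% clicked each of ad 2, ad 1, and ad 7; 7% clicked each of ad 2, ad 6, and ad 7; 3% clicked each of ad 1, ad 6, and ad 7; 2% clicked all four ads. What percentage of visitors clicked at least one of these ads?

By inclusion–exclusion:
P(union) = 44 + 39 + 40 + 40 − 18 − 16 − 13 − 15 − 13 − 14 + 7 + 6 + 7 + 3 − 2 = 95%

95%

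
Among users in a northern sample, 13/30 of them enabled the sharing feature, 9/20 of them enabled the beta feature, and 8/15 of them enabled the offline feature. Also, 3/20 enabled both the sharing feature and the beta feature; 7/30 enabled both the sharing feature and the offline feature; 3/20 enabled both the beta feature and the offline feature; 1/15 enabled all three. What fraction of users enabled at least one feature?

19/20

P(≥1) = 13/30 + 9/20 + 8/15 − 3/20 − 7/30 − 3/20 + 1/15 = 19/20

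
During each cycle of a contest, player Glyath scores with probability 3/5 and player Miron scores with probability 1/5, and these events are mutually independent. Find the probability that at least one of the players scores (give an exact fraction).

17/25

P(none) = (1 − 3/5) × (1 − 1/5) = 2/5 × 4/5 = 8/25
P(at least one) = 1 − 8/25 = 17/25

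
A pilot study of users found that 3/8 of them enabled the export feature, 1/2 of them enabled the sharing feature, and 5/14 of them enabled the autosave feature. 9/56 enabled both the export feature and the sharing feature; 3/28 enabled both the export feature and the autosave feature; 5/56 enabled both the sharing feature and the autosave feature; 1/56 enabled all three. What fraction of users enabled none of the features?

3/28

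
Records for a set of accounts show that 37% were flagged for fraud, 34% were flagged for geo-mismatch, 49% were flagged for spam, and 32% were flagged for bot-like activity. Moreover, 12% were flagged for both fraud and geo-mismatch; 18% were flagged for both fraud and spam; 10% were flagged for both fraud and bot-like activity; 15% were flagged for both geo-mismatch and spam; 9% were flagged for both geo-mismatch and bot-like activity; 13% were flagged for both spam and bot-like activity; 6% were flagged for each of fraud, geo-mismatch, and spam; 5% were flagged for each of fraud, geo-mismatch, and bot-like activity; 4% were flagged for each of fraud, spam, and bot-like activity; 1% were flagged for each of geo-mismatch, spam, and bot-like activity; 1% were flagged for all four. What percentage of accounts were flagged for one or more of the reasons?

P(union) = 37 + 34 + 49 + 32 − 12 − 18 − 10 − 15 − 9 − 13 + 6 + 5 + 4 + 1 − 1 = 90%

90%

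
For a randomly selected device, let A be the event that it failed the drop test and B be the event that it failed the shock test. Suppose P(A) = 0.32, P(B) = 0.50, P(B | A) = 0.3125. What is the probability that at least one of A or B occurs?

P(A ∩ B) = P(A)·P(B|A) = 0.32 × 0.3125 = 0.10
Inclusion–exclusion gives
P(A ∪ B) = 0.32 + 0.50 − 0.10 = 0.72

0.72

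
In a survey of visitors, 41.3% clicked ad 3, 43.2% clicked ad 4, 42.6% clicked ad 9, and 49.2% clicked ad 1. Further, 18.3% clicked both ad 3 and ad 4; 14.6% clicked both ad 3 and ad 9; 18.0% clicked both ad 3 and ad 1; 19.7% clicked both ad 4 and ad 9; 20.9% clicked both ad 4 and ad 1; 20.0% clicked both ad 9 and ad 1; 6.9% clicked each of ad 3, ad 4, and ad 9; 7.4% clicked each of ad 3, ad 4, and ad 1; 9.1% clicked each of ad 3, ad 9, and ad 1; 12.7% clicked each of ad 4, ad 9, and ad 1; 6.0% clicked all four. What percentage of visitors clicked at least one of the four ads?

94.9%

P(at least one) = 41.3 + 43.2 + 42.6 + 49.2 − 18.3 − 14.6 − 18.0 − 19.7 − 20.9 − 20.0 + 6.9 + 7.4 + 9.1 + 12.7 − 6.0 = 94.9%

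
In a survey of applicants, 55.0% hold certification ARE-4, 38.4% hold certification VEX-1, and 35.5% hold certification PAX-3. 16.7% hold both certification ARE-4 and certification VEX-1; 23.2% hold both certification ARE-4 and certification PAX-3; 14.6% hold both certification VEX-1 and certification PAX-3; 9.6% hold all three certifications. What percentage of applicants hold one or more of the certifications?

84.0%

Apply inclusion-exclusion:
P(≥1) = 55.0 + 38.4 + 35.5 − 16.7 − 23.2 − 14.6 + 9.6 = 84.0%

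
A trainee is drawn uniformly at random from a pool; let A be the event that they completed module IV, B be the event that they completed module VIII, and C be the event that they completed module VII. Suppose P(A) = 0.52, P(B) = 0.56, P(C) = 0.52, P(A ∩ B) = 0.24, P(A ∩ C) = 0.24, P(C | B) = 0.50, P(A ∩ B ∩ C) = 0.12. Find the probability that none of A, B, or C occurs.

P(B ∩ C) = P(B)·P(C|B) = 0.56 × 0.50 = 0.28
By inclusion-exclusion,
P(A ∪ B ∪ C) = 0.52 + 0.56 + 0.52 − 0.24 − 0.24 − 0.28 + 0.12 = 0.96
P(none) = 1 − 0.96 = 0.04

0.04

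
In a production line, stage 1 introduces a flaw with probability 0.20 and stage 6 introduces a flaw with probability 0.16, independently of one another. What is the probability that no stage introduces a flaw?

0.672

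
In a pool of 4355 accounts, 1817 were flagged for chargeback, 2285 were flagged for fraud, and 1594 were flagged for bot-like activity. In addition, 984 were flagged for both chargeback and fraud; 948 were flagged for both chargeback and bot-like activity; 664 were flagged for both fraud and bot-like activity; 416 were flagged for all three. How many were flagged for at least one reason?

Apply inclusion-exclusion:
N(≥1) = 1817 + 2285 + 1594 − 984 − 948 − 664 + 416 = 3516

3516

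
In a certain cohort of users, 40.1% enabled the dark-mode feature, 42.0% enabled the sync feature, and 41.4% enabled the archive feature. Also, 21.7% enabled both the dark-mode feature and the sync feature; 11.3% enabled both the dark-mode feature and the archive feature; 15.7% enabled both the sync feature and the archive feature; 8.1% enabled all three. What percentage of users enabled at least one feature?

82.9%

By inclusion–exclusion:
P(at least one) = 40.1 + 42.0 + 41.4 − 21.7 − 11.3 − 15.7 + 8.1 = 82.9%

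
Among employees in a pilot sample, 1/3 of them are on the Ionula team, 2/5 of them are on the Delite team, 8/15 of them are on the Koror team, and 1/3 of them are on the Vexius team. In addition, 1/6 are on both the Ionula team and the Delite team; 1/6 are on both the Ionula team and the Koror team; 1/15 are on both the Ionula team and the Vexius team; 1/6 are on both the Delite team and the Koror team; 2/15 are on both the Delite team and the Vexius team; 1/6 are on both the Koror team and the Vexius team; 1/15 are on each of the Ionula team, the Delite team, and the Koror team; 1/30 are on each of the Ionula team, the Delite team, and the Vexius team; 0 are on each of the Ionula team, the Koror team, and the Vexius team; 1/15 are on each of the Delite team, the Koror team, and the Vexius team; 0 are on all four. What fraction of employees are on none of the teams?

By inclusion–exclusion:
P(union) = 1/3 + 2/5 + 8/15 + 1/3 − 1/6 − 1/6 − 1/15 − 1/6 − 2/15 − 1/6 + 1/15 + 1/30 + 0 + 1/15 − 0 = 9/10
P(none) = 1 − 9/10 = 1/10

1/10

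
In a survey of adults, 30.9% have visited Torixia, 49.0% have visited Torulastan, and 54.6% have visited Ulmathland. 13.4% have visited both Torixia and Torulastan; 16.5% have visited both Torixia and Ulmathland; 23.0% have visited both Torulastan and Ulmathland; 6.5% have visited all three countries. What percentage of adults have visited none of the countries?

Inclusion–exclusion gives
P(≥1) = 30.9 + 49.0 + 54.6 − 13.4 − 16.5 − 23.0 + 6.5 = 88.1%
P(none) = 100% − 88.1% = 11.9%

11.9%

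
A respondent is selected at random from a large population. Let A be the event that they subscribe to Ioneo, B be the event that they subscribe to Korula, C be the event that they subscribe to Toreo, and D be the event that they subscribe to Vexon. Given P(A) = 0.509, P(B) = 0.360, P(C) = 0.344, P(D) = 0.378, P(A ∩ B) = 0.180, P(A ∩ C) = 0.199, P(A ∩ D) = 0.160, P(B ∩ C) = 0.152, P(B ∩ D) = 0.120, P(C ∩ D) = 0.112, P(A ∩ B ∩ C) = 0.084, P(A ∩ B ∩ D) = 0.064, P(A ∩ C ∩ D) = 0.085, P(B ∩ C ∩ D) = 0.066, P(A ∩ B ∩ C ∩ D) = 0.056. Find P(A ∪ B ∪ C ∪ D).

P(A ∪ B ∪ C ∪ D) = 0.509 + 0.360 + 0.344 + 0.378 − 0.180 − 0.199 − 0.160 − 0.152 − 0.120 − 0.112 + 0.084 + 0.064 + 0.085 + 0.066 − 0.056 = 0.911

0.911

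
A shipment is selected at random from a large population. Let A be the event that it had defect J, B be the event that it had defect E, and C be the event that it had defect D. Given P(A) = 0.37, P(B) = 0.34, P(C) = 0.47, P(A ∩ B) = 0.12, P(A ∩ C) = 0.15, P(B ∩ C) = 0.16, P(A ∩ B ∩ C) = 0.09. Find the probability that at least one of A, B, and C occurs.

Inclusion–exclusion gives
P(A ∪ B ∪ C) = 0.37 + 0.34 + 0.47 − 0.12 − 0.15 − 0.16 + 0.09 = 0.84

0.84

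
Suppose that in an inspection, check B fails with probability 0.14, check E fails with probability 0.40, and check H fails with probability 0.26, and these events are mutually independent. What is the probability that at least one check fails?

Independence gives P(none) = ∏(1 − pᵢ).
P(none) = (1 − 0.14) × (1 − 0.40) × (1 − 0.26) = 0.86 × 0.60 × 0.74 = 0.38184
P(at least one) = 1 − 0.38184 = 0.61816

0.61816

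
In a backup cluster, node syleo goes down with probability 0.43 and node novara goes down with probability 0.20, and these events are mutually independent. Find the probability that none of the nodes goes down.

0.456

P(none) = (1 − 0.43) × (1 − 0.20) = 0.57 × 0.80 = 0.456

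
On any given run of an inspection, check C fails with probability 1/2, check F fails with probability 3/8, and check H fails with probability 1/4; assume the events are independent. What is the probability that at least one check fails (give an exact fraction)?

49/64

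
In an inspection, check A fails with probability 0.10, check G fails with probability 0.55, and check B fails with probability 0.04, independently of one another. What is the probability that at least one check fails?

P(none) = (1 − 0.10) × (1 − 0.55) × (1 − 0.04) = 0.90 × 0.45 × 0.96 = 0.3888
P(at least one) = 1 − 0.3888 = 0.6112

0.6112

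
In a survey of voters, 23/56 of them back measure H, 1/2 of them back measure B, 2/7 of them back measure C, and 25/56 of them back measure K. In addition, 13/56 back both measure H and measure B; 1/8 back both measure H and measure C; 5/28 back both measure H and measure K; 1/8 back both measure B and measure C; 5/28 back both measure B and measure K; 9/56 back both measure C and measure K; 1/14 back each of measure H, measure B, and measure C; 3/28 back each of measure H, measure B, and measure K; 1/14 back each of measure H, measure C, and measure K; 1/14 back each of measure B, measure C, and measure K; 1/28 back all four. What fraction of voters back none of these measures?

1/14

By inclusion-exclusion,
P(union) = 23/56 + 1/2 + 2/7 + 25/56 − 13/56 − 1/8 − 5/28 − 1/8 − 5/28 − 9/56 + 1/14 + 3/28 + 1/14 + 1/14 − 1/28 = 13/14
P(none) = 1 − 13/14 = 1/14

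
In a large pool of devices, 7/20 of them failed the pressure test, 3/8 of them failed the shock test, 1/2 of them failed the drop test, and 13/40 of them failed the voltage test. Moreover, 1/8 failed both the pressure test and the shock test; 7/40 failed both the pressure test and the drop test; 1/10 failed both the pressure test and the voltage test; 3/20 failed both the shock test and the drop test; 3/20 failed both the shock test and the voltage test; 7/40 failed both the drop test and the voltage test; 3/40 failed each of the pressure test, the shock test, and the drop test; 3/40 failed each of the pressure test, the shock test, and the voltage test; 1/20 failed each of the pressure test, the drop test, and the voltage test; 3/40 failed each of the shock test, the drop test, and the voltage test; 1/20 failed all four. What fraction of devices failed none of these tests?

1/10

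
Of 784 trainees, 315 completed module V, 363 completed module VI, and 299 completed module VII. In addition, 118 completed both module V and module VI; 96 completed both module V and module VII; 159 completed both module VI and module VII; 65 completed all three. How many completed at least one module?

669

By inclusion–exclusion:
N(≥1) = 315 + 363 + 299 − 118 − 96 − 159 + 65 = 669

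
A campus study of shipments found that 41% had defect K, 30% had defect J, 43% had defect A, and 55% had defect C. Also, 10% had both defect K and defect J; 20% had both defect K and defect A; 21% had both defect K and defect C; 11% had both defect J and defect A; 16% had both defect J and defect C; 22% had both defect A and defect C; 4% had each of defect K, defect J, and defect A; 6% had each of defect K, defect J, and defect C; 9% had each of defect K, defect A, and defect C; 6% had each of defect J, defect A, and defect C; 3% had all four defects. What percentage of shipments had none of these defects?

Using inclusion–exclusion:
P(≥1) = 41 + 30 + 43 + 55 − 10 − 20 − 21 − 11 − 16 − 22 + 4 + 6 + 9 + 6 − 3 = 91%
P(none) = 100% − 91% = 9%

9%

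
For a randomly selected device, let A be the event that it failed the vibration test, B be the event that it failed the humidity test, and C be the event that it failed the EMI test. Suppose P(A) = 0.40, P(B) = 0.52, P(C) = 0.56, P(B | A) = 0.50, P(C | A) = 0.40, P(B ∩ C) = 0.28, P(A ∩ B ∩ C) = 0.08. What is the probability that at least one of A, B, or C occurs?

0.92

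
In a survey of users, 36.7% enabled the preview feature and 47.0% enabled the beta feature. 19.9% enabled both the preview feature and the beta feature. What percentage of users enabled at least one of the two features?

P(at least one) = 36.7 + 47.0 − 19.9 = 63.8%

63.8%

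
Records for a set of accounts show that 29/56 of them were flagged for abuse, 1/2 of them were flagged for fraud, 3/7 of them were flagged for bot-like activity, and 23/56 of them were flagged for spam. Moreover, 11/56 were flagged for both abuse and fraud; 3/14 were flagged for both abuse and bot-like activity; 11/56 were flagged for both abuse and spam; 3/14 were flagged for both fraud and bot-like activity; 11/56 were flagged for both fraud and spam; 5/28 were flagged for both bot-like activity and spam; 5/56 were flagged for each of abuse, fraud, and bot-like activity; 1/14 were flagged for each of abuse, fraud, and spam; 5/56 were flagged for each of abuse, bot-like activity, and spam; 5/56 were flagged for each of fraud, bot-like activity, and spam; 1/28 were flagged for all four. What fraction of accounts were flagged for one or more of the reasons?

27/28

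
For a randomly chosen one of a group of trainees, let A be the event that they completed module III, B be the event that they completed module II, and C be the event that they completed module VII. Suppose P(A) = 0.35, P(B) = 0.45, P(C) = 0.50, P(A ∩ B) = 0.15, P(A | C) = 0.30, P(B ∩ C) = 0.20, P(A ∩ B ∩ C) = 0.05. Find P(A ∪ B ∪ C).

P(A ∩ C) = P(C)·P(A|C) = 0.50 × 0.30 = 0.15
P(A ∪ B ∪ C) = 0.35 + 0.45 + 0.50 − 0.15 − 0.15 − 0.20 + 0.05 = 0.85

0.85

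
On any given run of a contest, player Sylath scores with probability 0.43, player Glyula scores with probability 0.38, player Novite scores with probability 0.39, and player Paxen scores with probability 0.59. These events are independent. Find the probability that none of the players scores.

0.08838534

P(none) = (1 − 0.43) × (1 − 0.38) × (1 − 0.39) × (1 − 0.59) = 0.57 × 0.62 × 0.61 × 0.41 = 0.08838534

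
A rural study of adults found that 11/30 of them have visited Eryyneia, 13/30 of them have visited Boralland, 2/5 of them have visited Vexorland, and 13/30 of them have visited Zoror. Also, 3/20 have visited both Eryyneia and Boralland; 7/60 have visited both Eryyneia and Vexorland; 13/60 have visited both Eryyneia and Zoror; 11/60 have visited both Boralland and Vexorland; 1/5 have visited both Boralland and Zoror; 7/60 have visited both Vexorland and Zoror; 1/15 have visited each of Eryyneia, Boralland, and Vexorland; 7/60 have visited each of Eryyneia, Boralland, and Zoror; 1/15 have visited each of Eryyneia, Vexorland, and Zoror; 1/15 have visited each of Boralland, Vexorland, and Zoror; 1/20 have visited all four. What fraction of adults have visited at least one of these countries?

11/12

By inclusion–exclusion:
P(union) = 11/30 + 13/30 + 2/5 + 13/30 − 3/20 − 7/60 − 13/60 − 11/60 − 1/5 − 7/60 + 1/15 + 7/60 + 1/15 + 1/15 − 1/20 = 11/12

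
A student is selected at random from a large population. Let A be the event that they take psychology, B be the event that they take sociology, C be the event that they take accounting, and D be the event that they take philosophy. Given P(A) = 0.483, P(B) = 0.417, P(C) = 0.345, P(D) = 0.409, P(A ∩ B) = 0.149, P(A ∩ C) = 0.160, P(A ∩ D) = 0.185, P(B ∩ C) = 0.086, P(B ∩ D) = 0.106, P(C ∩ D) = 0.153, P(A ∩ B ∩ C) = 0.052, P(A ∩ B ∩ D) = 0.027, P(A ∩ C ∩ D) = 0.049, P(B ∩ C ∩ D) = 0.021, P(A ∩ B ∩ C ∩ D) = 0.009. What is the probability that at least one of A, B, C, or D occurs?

By inclusion–exclusion:
P(A ∪ B ∪ C ∪ D) = 0.483 + 0.417 + 0.345 + 0.409 − 0.149 − 0.160 − 0.185 − 0.086 − 0.106 − 0.153 + 0.052 + 0.027 + 0.049 + 0.021 − 0.009 = 0.955

0.955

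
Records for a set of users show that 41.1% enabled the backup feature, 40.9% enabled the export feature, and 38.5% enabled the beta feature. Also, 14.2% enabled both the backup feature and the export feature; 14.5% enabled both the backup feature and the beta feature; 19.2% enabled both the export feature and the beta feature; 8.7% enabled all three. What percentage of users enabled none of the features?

18.7%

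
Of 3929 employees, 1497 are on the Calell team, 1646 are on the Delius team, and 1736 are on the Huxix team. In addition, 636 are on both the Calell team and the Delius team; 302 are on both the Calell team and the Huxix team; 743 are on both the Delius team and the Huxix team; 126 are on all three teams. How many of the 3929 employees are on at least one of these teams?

|at least one| = 1497 + 1646 + 1736 − 636 − 302 − 743 + 126 = 3324

3324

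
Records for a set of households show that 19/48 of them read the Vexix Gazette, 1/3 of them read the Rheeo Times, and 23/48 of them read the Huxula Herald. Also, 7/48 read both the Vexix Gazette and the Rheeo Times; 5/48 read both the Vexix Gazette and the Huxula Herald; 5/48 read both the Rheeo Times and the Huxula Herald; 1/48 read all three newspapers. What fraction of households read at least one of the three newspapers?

7/8

By inclusion-exclusion,
P(at least one) = 19/48 + 1/3 + 23/48 − 7/48 − 5/48 − 5/48 + 1/48 = 7/8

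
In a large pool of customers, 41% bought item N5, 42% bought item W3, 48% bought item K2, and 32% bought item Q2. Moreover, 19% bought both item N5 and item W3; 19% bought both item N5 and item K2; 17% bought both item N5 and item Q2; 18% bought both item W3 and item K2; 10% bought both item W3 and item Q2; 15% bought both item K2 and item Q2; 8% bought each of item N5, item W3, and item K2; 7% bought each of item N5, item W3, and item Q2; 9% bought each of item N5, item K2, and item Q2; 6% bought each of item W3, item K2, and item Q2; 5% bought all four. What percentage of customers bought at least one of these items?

Using inclusion–exclusion:
P(≥1) = 41 + 42 + 48 + 32 − 19 − 19 − 17 − 18 − 10 − 15 + 8 + 7 + 9 + 6 − 5 = 90%

90%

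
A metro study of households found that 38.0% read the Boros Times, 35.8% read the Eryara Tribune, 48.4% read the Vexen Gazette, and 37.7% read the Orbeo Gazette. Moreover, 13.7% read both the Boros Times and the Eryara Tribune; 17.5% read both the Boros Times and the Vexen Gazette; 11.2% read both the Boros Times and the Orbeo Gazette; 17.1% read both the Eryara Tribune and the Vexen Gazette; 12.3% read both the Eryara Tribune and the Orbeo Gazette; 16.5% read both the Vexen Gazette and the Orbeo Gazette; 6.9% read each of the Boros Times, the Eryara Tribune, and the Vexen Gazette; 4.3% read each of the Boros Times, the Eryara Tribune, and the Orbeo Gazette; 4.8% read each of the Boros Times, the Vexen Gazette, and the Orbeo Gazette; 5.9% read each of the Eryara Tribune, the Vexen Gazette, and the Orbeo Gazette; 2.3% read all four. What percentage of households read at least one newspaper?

P(union) = 38.0 + 35.8 + 48.4 + 37.7 − 13.7 − 17.5 − 11.2 − 17.1 − 12.3 − 16.5 + 6.9 + 4.3 + 4.8 + 5.9 − 2.3 = 91.2%

91.2%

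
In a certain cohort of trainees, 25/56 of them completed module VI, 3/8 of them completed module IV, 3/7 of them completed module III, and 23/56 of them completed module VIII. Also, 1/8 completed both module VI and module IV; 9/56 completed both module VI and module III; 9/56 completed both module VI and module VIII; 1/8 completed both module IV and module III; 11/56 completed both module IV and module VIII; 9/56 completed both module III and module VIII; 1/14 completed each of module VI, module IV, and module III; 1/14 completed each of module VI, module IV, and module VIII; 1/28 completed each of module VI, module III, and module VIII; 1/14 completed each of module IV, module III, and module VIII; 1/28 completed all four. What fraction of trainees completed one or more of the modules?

P(≥1) = 25/56 + 3/8 + 3/7 + 23/56 − 1/8 − 9/56 − 9/56 − 1/8 − 11/56 − 9/56 + 1/14 + 1/14 + 1/28 + 1/14 − 1/28 = 53/56

53/56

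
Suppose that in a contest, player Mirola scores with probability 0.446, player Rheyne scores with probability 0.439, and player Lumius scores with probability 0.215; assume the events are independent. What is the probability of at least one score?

0.75602671

Independence gives P(none) = ∏(1 − pᵢ).
P(none) = (1 − 0.446) × (1 − 0.439) × (1 − 0.215) = 0.554 × 0.561 × 0.785 = 0.24397329
P(at least one) = 1 − 0.24397329 = 0.75602671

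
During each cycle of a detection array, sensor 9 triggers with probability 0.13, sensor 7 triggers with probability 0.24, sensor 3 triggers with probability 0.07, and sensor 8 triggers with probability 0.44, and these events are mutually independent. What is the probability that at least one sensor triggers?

0.65564704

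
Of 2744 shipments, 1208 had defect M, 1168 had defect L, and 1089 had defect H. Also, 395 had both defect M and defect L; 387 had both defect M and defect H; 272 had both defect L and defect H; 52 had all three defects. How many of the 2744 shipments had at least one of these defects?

2463

Inclusion–exclusion gives
N(≥1) = 1208 + 1168 + 1089 − 395 − 387 − 272 + 52 = 2463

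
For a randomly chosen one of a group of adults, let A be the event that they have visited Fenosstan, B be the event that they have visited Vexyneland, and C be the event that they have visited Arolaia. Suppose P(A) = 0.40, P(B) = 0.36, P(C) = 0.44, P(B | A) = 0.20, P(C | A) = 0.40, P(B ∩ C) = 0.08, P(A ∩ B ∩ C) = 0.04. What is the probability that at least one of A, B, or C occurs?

P(A ∩ B) = P(A)·P(B|A) = 0.40 × 0.20 = 0.08
P(A ∩ C) = P(A)·P(C|A) = 0.40 × 0.40 = 0.16
By inclusion-exclusion,
P(A ∪ B ∪ C) = 0.40 + 0.36 + 0.44 − 0.08 − 0.16 − 0.08 + 0.04 = 0.92

0.92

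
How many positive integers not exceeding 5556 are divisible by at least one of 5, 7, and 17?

1111 + 793 + 326 − 158 − 65 − 46 + 9 = 1970

1970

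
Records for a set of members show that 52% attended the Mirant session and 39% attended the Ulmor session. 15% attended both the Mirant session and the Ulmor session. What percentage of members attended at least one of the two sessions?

P(at least one) = 52 + 39 − 15 = 76%

76%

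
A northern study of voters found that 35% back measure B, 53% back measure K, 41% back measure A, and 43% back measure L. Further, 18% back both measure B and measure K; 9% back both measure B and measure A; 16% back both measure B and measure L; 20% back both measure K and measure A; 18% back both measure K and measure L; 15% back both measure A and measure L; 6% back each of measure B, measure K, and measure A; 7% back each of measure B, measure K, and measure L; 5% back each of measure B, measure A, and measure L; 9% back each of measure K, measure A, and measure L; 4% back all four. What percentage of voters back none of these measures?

1%

By inclusion-exclusion,
P(at least one) = 35 + 53 + 41 + 43 − 18 − 9 − 16 − 20 − 18 − 15 + 6 + 7 + 5 + 9 − 4 = 99%
P(none) = 100% − 99% = 1%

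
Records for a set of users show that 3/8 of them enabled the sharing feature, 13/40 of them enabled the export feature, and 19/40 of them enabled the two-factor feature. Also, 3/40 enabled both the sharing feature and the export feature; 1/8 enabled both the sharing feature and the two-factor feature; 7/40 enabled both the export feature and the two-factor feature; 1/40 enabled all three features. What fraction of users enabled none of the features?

7/40

By inclusion–exclusion:
P(union) = 3/8 + 13/40 + 19/40 − 3/40 − 1/8 − 7/40 + 1/40 = 33/40
P(none) = 1 − 33/40 = 7/40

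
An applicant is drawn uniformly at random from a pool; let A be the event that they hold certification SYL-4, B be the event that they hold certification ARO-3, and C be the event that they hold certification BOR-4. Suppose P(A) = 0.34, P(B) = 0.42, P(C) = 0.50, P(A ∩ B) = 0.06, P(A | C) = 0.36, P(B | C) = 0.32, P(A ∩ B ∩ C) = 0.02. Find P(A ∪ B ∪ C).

P(A ∩ C) = P(C)·P(A|C) = 0.50 × 0.36 = 0.18
P(B ∩ C) = P(C)·P(B|C) = 0.50 × 0.32 = 0.16
P(A ∪ B ∪ C) = 0.34 + 0.42 + 0.50 − 0.06 − 0.18 − 0.16 + 0.02 = 0.88

0.88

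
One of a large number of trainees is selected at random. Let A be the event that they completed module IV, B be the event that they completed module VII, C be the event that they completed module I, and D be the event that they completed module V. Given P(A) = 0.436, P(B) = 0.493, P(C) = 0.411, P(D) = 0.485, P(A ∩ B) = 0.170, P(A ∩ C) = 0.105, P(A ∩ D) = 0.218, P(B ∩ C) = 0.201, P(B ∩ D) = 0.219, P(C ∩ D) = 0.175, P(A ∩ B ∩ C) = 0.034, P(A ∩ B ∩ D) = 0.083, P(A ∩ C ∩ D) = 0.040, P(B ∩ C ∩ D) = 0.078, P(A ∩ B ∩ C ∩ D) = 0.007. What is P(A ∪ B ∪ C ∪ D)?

0.965

P(A ∪ B ∪ C ∪ D) = 0.436 + 0.493 + 0.411 + 0.485 − 0.170 − 0.105 − 0.218 − 0.201 − 0.219 − 0.175 + 0.034 + 0.083 + 0.040 + 0.078 − 0.007 = 0.965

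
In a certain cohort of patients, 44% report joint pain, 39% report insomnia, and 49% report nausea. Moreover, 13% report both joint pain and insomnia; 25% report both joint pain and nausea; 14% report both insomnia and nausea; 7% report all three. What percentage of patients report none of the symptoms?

By inclusion–exclusion:
P(union) = 44 + 39 + 49 − 13 − 25 − 14 + 7 = 87%
P(none) = 100% − 87% = 13%

13%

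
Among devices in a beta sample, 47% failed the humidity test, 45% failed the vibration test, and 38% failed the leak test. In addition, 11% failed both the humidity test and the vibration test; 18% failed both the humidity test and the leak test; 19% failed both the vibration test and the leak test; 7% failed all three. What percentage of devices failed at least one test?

89%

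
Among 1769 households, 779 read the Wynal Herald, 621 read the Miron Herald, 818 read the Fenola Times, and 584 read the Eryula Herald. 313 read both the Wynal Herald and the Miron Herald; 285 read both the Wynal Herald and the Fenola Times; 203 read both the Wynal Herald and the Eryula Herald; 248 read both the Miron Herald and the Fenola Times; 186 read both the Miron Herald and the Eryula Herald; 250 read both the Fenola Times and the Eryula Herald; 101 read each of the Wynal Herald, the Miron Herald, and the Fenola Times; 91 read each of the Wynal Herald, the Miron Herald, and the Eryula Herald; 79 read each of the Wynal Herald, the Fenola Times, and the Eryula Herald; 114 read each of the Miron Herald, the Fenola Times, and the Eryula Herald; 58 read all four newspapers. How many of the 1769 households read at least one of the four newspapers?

1644

Apply inclusion-exclusion:
|at least one| = 779 + 621 + 818 + 584 − 313 − 285 − 203 − 248 − 186 − 250 + 101 + 91 + 79 + 114 − 58 = 1644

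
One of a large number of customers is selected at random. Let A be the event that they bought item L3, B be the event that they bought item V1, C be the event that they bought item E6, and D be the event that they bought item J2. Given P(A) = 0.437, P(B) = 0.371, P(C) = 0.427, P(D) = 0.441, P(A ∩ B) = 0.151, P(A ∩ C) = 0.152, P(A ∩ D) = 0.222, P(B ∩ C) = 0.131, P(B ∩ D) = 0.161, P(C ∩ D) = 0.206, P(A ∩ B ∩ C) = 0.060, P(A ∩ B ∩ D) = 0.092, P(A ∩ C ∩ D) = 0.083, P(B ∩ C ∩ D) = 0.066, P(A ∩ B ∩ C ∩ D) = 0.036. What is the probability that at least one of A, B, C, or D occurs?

0.918

Using inclusion–exclusion:
P(A ∪ B ∪ C ∪ D) = 0.437 + 0.371 + 0.427 + 0.441 − 0.151 − 0.152 − 0.222 − 0.131 − 0.161 − 0.206 + 0.060 + 0.092 + 0.083 + 0.066 − 0.036 = 0.918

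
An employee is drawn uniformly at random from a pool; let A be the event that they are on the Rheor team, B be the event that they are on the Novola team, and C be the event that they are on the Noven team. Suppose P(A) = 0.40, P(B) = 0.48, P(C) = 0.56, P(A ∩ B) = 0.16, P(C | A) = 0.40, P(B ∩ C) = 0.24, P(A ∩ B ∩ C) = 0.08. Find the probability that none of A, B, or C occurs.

P(A ∩ C) = P(A)·P(C|A) = 0.40 × 0.40 = 0.16
Using inclusion–exclusion:
P(A ∪ B ∪ C) = 0.40 + 0.48 + 0.56 − 0.16 − 0.16 − 0.24 + 0.08 = 0.96
P(none) = 1 − 0.96 = 0.04

0.04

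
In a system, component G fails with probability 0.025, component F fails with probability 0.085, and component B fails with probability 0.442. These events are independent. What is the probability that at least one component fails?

0.50219425

P(none) = (1 − 0.025) × (1 − 0.085) × (1 − 0.442) = 0.975 × 0.915 × 0.558 = 0.49780575
P(at least one) = 1 − 0.49780575 = 0.50219425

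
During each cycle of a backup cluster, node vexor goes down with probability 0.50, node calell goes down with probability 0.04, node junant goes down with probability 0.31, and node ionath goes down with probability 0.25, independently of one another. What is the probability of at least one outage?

Since the events are independent, P(none) is the product of the individual non-occurrence probabilities.
P(none) = (1 − 0.50) × (1 − 0.04) × (1 − 0.31) × (1 − 0.25) = 0.50 × 0.96 × 0.69 × 0.75 = 0.2484
P(at least one) = 1 − 0.2484 = 0.7516

0.7516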